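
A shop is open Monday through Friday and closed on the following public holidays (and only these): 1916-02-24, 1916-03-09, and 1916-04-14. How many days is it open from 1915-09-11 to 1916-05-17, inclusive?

1915-09-11 is a Saturday.
That's 250 days from start to end, counting both.
250 = 7 × 35 + 5, so there are 35 full weeks plus 5 extra days.
Each full week contributes 5 weekdays (Mon–Fri): 35 × 5 = 175.
The 5 extra days are Saturday, Sunday, Monday, Tuesday, Wednesday — 3 of them qualify.
Total: 175 + 3 = 178.
Holidays: 1916-02-24 (Thu); 1916-03-09 (Thu); 1916-04-14 (Fri).
All 3 holidays fall on weekdays, so subtract 3.
Business days: 178 − 3 = 175.

175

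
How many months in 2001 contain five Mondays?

5

A month has five Mondays exactly when Monday falls within its first (length − 28) days.
Jan: 31 days, starts Mon → 5 of Mon, Tue, Wed ✓
Feb: 28 days, starts Thu → 5 of (none)
Mar: 31 days, starts Thu → 5 of Thu, Fri, Sat
Apr: 30 days, starts Sun → 5 of Sun, Mon ✓
May: 31 days, starts Tue → 5 of Tue, Wed, Thu
Jun: 30 days, starts Fri → 5 of Fri, Sat
Jul: 31 days, starts Sun → 5 of Sun, Mon, Tue ✓
Aug: 31 days, starts Wed → 5 of Wed, Thu, Fri
Sep: 30 days, starts Sat → 5 of Sat, Sun
Oct: 31 days, starts Mon → 5 of Mon, Tue, Wed ✓
Nov: 30 days, starts Thu → 5 of Thu, Fri
Dec: 31 days, starts Sat → 5 of Sat, Sun, Mon ✓
Months with five Mondays: Jan, Apr, Jul, Oct, Dec.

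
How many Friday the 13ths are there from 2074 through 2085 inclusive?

20

Friday-the-13ths by year:
2074: Apr, Jul
2075: Sep, Dec
2076: Mar, Nov
2077: Aug
2078: May
2079: Jan, Oct
2080: Sep, Dec
2081: Jun
2082: Feb, Mar, Nov
2083: Aug
2084: Oct
2085: Apr, Jul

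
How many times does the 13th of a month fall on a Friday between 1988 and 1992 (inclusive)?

9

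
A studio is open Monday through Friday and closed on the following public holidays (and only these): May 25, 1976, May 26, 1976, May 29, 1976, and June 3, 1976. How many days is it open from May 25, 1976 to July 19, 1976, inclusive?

37

May 25, 1976 is a Tuesday.
The range spans 56 days (inclusive of both endpoints).
56 = 7 × 8, so the span is exactly 8 full weeks.
Each full week contributes 5 weekdays (Mon–Fri): 8 × 5 = 40.
Holidays: May 25, 1976 (Tue); May 26, 1976 (Wed); May 29, 1976 (Sat); June 3, 1976 (Thu).
3 of the 4 holidays fall on weekdays; the rest are weekends and were already excluded.
Business days: 40 − 3 = 37.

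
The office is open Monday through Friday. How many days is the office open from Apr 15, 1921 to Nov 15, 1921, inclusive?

Apr 15, 1921 is a Friday.
That's 215 days from start to end, counting both.
215 = 7 × 30 + 5, so there are 30 full weeks plus 5 extra days.
Each full week contributes 5 weekdays (Mon–Fri): 30 × 5 = 150.
The 5 extra days are Fri, Sat, Sun, Mon, Tue — 3 of them qualify.
Total: 150 + 3 = 153.

153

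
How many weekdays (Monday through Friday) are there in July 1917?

22 weekdays

Jul 1, 1917 is a Sunday.
From Jul 1, 1917 to Jul 31, 1917 is 31 days inclusive.
31 = 7 × 4 + 3, so there are 4 full weeks plus 3 extra days.
Each full week contributes 5 weekdays (Mon–Fri): 4 × 5 = 20.
The 3 extra days are Sunday, Monday, Tuesday — 2 of them qualify.
Total: 20 + 2 = 22.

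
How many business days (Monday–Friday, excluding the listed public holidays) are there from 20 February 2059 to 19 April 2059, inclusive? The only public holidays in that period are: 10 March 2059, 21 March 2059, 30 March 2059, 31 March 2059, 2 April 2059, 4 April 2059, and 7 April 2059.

20 February 2059 is a Thursday.
From 20 February 2059 to 19 April 2059 is 59 days inclusive.
59 = 7 × 8 + 3, so there are 8 full weeks plus 3 extra days.
Each full week contributes 5 weekdays (Mon–Fri): 8 × 5 = 40.
The 3 extra days are Thu, Fri, Sat — 2 of them qualify.
Total: 40 + 2 = 42.
Holidays: 10 March 2059 (Mon); 21 March 2059 (Fri); 30 March 2059 (Sun); 31 March 2059 (Mon); 2 April 2059 (Wed); 4 April 2059 (Fri); 7 April 2059 (Mon).
6 of the 7 holidays fall on weekdays; the rest are weekends and were already excluded.
Business days: 42 − 6 = 36.

36 business days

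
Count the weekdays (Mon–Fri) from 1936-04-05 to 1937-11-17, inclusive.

1936-04-05 is a Sunday.
From 1936-04-05 to 1937-11-17 is 592 days inclusive.
592 = 7 × 84 + 4, so there are 84 full weeks plus 4 extra days.
Each full week contributes 5 weekdays (Mon–Fri): 84 × 5 = 420.
The 4 extra days are Sunday, Monday, Tuesday, Wednesday — 3 of them qualify.
Total: 420 + 3 = 423.

423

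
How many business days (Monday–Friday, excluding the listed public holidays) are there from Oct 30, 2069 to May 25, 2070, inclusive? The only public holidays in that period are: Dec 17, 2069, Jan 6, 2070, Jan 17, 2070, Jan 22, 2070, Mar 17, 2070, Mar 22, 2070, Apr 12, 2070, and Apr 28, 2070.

Oct 30, 2069 is a Wednesday.
That's 208 days from start to end, counting both.
208 = 7 × 29 + 5, so there are 29 full weeks plus 5 extra days.
Each full week contributes 5 weekdays (Mon–Fri): 29 × 5 = 145.
The 5 extra days are Wed, Thu, Fri, Sat, Sun — 3 of them qualify.
Total: 145 + 3 = 148.
Holidays: Dec 17, 2069 (Tue); Jan 6, 2070 (Mon); Jan 17, 2070 (Fri); Jan 22, 2070 (Wed); Mar 17, 2070 (Mon); Mar 22, 2070 (Sat); Apr 12, 2070 (Sat); Apr 28, 2070 (Mon).
6 of the 8 holidays fall on weekdays; the rest are weekends and were already excluded.
Business days: 148 − 6 = 142.

142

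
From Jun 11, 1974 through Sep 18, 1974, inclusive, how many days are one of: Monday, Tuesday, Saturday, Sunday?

57

Jun 11, 1974 is a Tuesday.
From Jun 11, 1974 to Sep 18, 1974 is 100 days inclusive.
100 = 7 × 14 + 2, so there are 14 full weeks plus 2 extra days.
Each full week contributes 4 days from the set (Mon, Tue, Sat, Sun): 14 × 4 = 56.
The 2 extra days are Tuesday, Wednesday — 1 of them qualifies.
Total: 56 + 1 = 57.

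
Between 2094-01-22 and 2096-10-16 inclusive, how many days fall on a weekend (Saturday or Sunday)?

286

2094-01-22 is a Friday.
From 2094-01-22 to 2096-10-16 is 999 days inclusive.
999 = 7 × 142 + 5, so there are 142 full weeks plus 5 extra days.
Each full week contributes 2 weekend days (Sat, Sun): 142 × 2 = 284.
The 5 extra days are Friday, Saturday, Sunday, Monday, Tuesday — 2 of them qualify.
Total: 284 + 2 = 286.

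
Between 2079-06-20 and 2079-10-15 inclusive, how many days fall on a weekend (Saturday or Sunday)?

2079-06-20 is a Tuesday.
The range spans 118 days (inclusive of both endpoints).
118 = 7 × 16 + 6, so there are 16 full weeks plus 6 extra days.
Each full week contributes 2 weekend days (Sat, Sun): 16 × 2 = 32.
The 6 extra days are Tue, Wed, Thu, Fri, Sat, Sun — 2 of them qualify.
Total: 32 + 2 = 34.

34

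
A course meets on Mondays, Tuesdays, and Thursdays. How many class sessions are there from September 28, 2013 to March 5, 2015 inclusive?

225

September 28, 2013 is a Saturday.
The range spans 524 days (inclusive of both endpoints).
524 = 7 × 74 + 6, so there are 74 full weeks plus 6 extra days.
Each full week contributes 3 days from the set (Mon, Tue, Thu): 74 × 3 = 222.
The 6 extra days are Saturday, Sunday, Monday, Tuesday, Wednesday, Thursday — 3 of them qualify.
Total: 222 + 3 = 225.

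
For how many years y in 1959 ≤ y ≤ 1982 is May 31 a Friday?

3

Day of week of May 31 in each year:
1959: Sun, 1960: Tue, 1961: Wed, 1962: Thu, 1963: Fri ✓, 1964: Sun, 1965: Mon, 1966: Tue, 1967: Wed, 1968: Fri ✓, 1969: Sat, 1970: Sun, 1971: Mon, 1972: Wed, 1973: Thu, 1974: Fri ✓, 1975: Sat, 1976: Mon, 1977: Tue, 1978: Wed, 1979: Thu, 1980: Sat, 1981: Sun, 1982: Mon
Fridays: 1963, 1968, 1974.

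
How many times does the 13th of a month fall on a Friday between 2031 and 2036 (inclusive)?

Friday-the-13ths by year:
2031: Jun
2032: Feb, Aug
2033: May
2034: Jan, Oct
2035: Apr, Jul
2036: Jun

9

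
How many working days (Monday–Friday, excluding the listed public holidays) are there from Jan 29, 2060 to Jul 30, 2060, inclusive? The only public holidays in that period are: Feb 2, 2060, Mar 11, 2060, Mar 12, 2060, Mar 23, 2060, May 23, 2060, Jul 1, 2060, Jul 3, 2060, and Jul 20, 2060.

Jan 29, 2060 is a Thursday.
That's 184 days from start to end, counting both.
184 = 7 × 26 + 2, so there are 26 full weeks plus 2 extra days.
Each full week contributes 5 weekdays (Mon–Fri): 26 × 5 = 130.
The 2 extra days are Thursday, Friday — 2 of them qualify.
Total: 130 + 2 = 132.
Holidays: Feb 2, 2060 (Mon); Mar 11, 2060 (Thu); Mar 12, 2060 (Fri); Mar 23, 2060 (Tue); May 23, 2060 (Sun); Jul 1, 2060 (Thu); Jul 3, 2060 (Sat); Jul 20, 2060 (Tue).
6 of the 8 holidays fall on weekdays; the rest are weekends and were already excluded.
Business days: 132 − 6 = 126.

126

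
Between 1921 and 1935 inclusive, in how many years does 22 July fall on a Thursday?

1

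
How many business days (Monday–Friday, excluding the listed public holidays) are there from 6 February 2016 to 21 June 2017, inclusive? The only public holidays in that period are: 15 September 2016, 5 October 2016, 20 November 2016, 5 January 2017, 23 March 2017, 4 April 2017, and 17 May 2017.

352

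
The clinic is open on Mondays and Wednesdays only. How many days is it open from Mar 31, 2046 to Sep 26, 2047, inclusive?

156

Mar 31, 2046 is a Saturday.
The range spans 545 days (inclusive of both endpoints).
545 = 7 × 77 + 6, so there are 77 full weeks plus 6 extra days.
Each full week contributes 2 days from the set (Mon, Wed): 77 × 2 = 154.
The 6 extra days are Saturday, Sunday, Monday, Tuesday, Wednesday, Thursday — 2 of them qualify.
Total: 154 + 2 = 156.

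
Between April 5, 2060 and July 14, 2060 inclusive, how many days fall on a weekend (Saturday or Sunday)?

28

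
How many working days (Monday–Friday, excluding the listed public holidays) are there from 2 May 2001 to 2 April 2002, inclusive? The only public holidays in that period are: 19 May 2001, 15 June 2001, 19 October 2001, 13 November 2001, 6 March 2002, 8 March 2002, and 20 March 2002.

234 working days

2 May 2001 is a Wednesday.
From 2 May 2001 to 2 April 2002 is 336 days inclusive.
336 = 7 × 48, so the span is exactly 48 full weeks.
Each full week contributes 5 weekdays (Mon–Fri): 48 × 5 = 240.
Holidays: 19 May 2001 (Sat); 15 June 2001 (Fri); 19 October 2001 (Fri); 13 November 2001 (Tue); 6 March 2002 (Wed); 8 March 2002 (Fri); 20 March 2002 (Wed).
6 of the 7 holidays fall on weekdays; the rest are weekends and were already excluded.
Business days: 240 − 6 = 234.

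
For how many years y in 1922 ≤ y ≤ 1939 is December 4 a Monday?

3

Day of week of December 4 in each year:
1922: Mon ✓, 1923: Tue, 1924: Thu, 1925: Fri, 1926: Sat, 1927: Sun, 1928: Tue, 1929: Wed, 1930: Thu, 1931: Fri, 1932: Sun, 1933: Mon ✓, 1934: Tue, 1935: Wed, 1936: Fri, 1937: Sat, 1938: Sun, 1939: Mon ✓
Mondays: 1922, 1933, 1939.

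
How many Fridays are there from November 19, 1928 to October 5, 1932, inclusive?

November 19, 1928 is a Monday.
That's 1417 days from start to end, counting both.
1417 = 7 × 202 + 3, so there are 202 full weeks plus 3 extra days.
Each full week contributes one Friday: 202 so far.
The 3 extra days are Monday, Tuesday, Wednesday — none qualify.
Total: 202 + 0 = 202.

202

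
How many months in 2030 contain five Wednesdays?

4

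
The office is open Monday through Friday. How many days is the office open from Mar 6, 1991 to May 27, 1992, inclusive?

321

Mar 6, 1991 is a Wednesday.
The range spans 449 days (inclusive of both endpoints).
449 = 7 × 64 + 1, so there are 64 full weeks plus 1 extra day.
Each full week contributes 5 weekdays (Mon–Fri): 64 × 5 = 320.
The 1 extra day is Wednesday — 1 of them qualifies.
Total: 320 + 1 = 321.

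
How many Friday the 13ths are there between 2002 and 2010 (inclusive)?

15

Friday-the-13ths by year:
2002: Sep, Dec
2003: Jun
2004: Feb, Aug
2005: May
2006: Jan, Oct
2007: Apr, Jul
2008: Jun
2009: Feb, Mar, Nov
2010: Aug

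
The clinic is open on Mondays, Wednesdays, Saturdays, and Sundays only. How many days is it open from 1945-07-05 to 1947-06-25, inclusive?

1945-07-05 is a Thursday.
The range spans 721 days (inclusive of both endpoints).
721 = 7 × 103, so the span is exactly 103 full weeks.
Each full week contributes 4 days from the set (Mon, Wed, Sat, Sun): 103 × 4 = 412.
Total: 412.

412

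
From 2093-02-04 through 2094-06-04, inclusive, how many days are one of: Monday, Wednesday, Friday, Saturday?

278

2093-02-04 is a Wednesday.
That's 486 days from start to end, counting both.
486 = 7 × 69 + 3, so there are 69 full weeks plus 3 extra days.
Each full week contributes 4 days from the set (Mon, Wed, Fri, Sat): 69 × 4 = 276.
The 3 extra days are Wed, Thu, Fri — 2 of them qualify.
Total: 276 + 2 = 278.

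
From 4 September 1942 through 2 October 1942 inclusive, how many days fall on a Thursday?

4 September 1942 is a Friday.
From 4 September 1942 to 2 October 1942 is 29 days inclusive.
29 = 7 × 4 + 1, so there are 4 full weeks plus 1 extra day.
Each full week contributes one Thursday: 4 so far.
The 1 extra day is Friday — none qualify.
Total: 4 + 0 = 4.

4 Thursdays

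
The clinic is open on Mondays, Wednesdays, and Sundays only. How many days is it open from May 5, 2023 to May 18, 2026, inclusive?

May 5, 2023 is a Friday.
From May 5, 2023 to May 18, 2026 is 1110 days inclusive.
1110 = 7 × 158 + 4, so there are 158 full weeks plus 4 extra days.
Each full week contributes 3 days from the set (Mon, Wed, Sun): 158 × 3 = 474.
The 4 extra days are Friday, Saturday, Sunday, Monday — 2 of them qualify.
Total: 474 + 2 = 476.

476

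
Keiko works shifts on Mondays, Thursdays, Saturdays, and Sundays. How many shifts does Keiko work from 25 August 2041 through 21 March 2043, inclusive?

328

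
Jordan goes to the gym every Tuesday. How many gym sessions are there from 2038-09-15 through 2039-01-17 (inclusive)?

17

2038-09-15 is a Wednesday.
The range spans 125 days (inclusive of both endpoints).
125 = 7 × 17 + 6, so there are 17 full weeks plus 6 extra days.
Each full week contributes one Tuesday: 17 so far.
The 6 extra days are Wed, Thu, Fri, Sat, Sun, Mon — none qualify.
Total: 17 + 0 = 17.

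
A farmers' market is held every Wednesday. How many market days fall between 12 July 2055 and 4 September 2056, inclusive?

12 July 2055 is a Monday.
That's 421 days from start to end, counting both.
421 = 7 × 60 + 1, so there are 60 full weeks plus 1 extra day.
Each full week contributes one Wednesday: 60 so far.
The 1 extra day is Mon — none qualify.
Total: 60 + 0 = 60.

60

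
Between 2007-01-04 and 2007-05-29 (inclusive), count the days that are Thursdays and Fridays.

42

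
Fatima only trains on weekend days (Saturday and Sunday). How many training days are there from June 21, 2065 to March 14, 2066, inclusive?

77

June 21, 2065 is a Sunday.
The range spans 267 days (inclusive of both endpoints).
267 = 7 × 38 + 1, so there are 38 full weeks plus 1 extra day.
Each full week contributes 2 weekend days (Sat, Sun): 38 × 2 = 76.
The 1 extra day is Sun — 1 of them qualifies.
Total: 76 + 1 = 77.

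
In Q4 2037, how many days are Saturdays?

13

2037-10-01 is a Thursday.
That's 92 days from start to end, counting both.
92 = 7 × 13 + 1, so there are 13 full weeks plus 1 extra day.
Each full week contributes one Saturday: 13 so far.
The 1 extra day is Thursday — none qualify.
Total: 13 + 0 = 13.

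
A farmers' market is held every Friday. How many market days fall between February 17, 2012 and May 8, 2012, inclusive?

12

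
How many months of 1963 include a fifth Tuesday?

5

A month has five Tuesdays exactly when Tuesday falls within its first (length − 28) days.
Jan: 31 days, starts Tue → 5 of Tue, Wed, Thu ✓
Feb: 28 days, starts Fri → 5 of (none)
Mar: 31 days, starts Fri → 5 of Fri, Sat, Sun
Apr: 30 days, starts Mon → 5 of Mon, Tue ✓
May: 31 days, starts Wed → 5 of Wed, Thu, Fri
Jun: 30 days, starts Sat → 5 of Sat, Sun
Jul: 31 days, starts Mon → 5 of Mon, Tue, Wed ✓
Aug: 31 days, starts Thu → 5 of Thu, Fri, Sat
Sep: 30 days, starts Sun → 5 of Sun, Mon
Oct: 31 days, starts Tue → 5 of Tue, Wed, Thu ✓
Nov: 30 days, starts Fri → 5 of Fri, Sat
Dec: 31 days, starts Sun → 5 of Sun, Mon, Tue ✓
Months with five Tuesdays: Jan, Apr, Jul, Oct, Dec.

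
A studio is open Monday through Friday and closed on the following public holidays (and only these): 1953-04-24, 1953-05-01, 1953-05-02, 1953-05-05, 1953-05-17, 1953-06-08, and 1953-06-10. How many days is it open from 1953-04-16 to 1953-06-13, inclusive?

1953-04-16 is a Thursday.
That's 59 days from start to end, counting both.
59 = 7 × 8 + 3, so there are 8 full weeks plus 3 extra days.
Each full week contributes 5 weekdays (Mon–Fri): 8 × 5 = 40.
The 3 extra days are Thu, Fri, Sat — 2 of them qualify.
Total: 40 + 2 = 42.
Holidays: 1953-04-24 (Fri); 1953-05-01 (Fri); 1953-05-02 (Sat); 1953-05-05 (Tue); 1953-05-17 (Sun); 1953-06-08 (Mon); 1953-06-10 (Wed).
5 of the 7 holidays fall on weekdays; the rest are weekends and were already excluded.
Business days: 42 − 5 = 37.

37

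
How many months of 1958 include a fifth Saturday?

4

A month has five Saturdays exactly when Saturday falls within its first (length − 28) days.
Jan: 31 days, starts Wed → 5 of Wed, Thu, Fri
Feb: 28 days, starts Sat → 5 of (none)
Mar: 31 days, starts Sat → 5 of Sat, Sun, Mon ✓
Apr: 30 days, starts Tue → 5 of Tue, Wed
May: 31 days, starts Thu → 5 of Thu, Fri, Sat ✓
Jun: 30 days, starts Sun → 5 of Sun, Mon
Jul: 31 days, starts Tue → 5 of Tue, Wed, Thu
Aug: 31 days, starts Fri → 5 of Fri, Sat, Sun ✓
Sep: 30 days, starts Mon → 5 of Mon, Tue
Oct: 31 days, starts Wed → 5 of Wed, Thu, Fri
Nov: 30 days, starts Sat → 5 of Sat, Sun ✓
Dec: 31 days, starts Mon → 5 of Mon, Tue, Wed
Months with five Saturdays: Mar, May, Aug, Nov.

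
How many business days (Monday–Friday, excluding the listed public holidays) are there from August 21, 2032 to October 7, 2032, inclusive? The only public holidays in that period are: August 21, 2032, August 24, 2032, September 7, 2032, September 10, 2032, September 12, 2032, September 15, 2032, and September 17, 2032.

29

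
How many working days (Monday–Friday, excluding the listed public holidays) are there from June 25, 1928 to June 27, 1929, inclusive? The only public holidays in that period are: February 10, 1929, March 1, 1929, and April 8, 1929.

June 25, 1928 is a Monday.
The range spans 368 days (inclusive of both endpoints).
368 = 7 × 52 + 4, so there are 52 full weeks plus 4 extra days.
Each full week contributes 5 weekdays (Mon–Fri): 52 × 5 = 260.
The 4 extra days are Monday, Tuesday, Wednesday, Thursday — 4 of them qualify.
Total: 260 + 4 = 264.
Holidays: February 10, 1929 (Sun); March 1, 1929 (Fri); April 8, 1929 (Mon).
2 of the 3 holidays fall on weekdays; the rest are weekends and were already excluded.
Business days: 264 − 2 = 262.

262 working days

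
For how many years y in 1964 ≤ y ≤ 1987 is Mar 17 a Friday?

3

Day of week of March 17 in each year:
1964: Tue, 1965: Wed, 1966: Thu, 1967: Fri ✓, 1968: Sun, 1969: Mon, 1970: Tue, 1971: Wed, 1972: Fri ✓, 1973: Sat, 1974: Sun, 1975: Mon, 1976: Wed, 1977: Thu, 1978: Fri ✓, 1979: Sat, 1980: Mon, 1981: Tue, 1982: Wed, 1983: Thu, 1984: Sat, 1985: Sun, 1986: Mon, 1987: Tue
Fridays: 1967, 1972, 1978.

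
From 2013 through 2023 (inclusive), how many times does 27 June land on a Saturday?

2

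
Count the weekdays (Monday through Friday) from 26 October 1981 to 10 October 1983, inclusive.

511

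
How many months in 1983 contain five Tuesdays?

4

A month has five Tuesdays exactly when Tuesday falls within its first (length − 28) days.
Jan: 31 days, starts Sat → 5 of Sat, Sun, Mon
Feb: 28 days, starts Tue → 5 of (none)
Mar: 31 days, starts Tue → 5 of Tue, Wed, Thu ✓
Apr: 30 days, starts Fri → 5 of Fri, Sat
May: 31 days, starts Sun → 5 of Sun, Mon, Tue ✓
Jun: 30 days, starts Wed → 5 of Wed, Thu
Jul: 31 days, starts Fri → 5 of Fri, Sat, Sun
Aug: 31 days, starts Mon → 5 of Mon, Tue, Wed ✓
Sep: 30 days, starts Thu → 5 of Thu, Fri
Oct: 31 days, starts Sat → 5 of Sat, Sun, Mon
Nov: 30 days, starts Tue → 5 of Tue, Wed ✓
Dec: 31 days, starts Thu → 5 of Thu, Fri, Sat
Months with five Tuesdays: Mar, May, Aug, Nov.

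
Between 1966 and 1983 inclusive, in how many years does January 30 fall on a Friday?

3

Day of week of January 30 in each year:
1966: Sun, 1967: Mon, 1968: Tue, 1969: Thu, 1970: Fri ✓, 1971: Sat, 1972: Sun, 1973: Tue, 1974: Wed, 1975: Thu, 1976: Fri ✓, 1977: Sun, 1978: Mon, 1979: Tue, 1980: Wed, 1981: Fri ✓, 1982: Sat, 1983: Sun
Fridays: 1970, 1976, 1981.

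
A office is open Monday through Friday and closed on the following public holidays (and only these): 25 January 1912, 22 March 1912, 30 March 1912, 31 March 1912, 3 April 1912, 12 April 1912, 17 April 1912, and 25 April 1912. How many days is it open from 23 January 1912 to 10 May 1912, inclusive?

73 working days

23 January 1912 is a Tuesday.
The range spans 109 days (inclusive of both endpoints).
109 = 7 × 15 + 4, so there are 15 full weeks plus 4 extra days.
Each full week contributes 5 weekdays (Mon–Fri): 15 × 5 = 75.
The 4 extra days are Tuesday, Wednesday, Thursday, Friday — 4 of them qualify.
Total: 75 + 4 = 79.
Holidays: 25 January 1912 (Thu); 22 March 1912 (Fri); 30 March 1912 (Sat); 31 March 1912 (Sun); 3 April 1912 (Wed); 12 April 1912 (Fri); 17 April 1912 (Wed); 25 April 1912 (Thu).
6 of the 8 holidays fall on weekdays; the rest are weekends and were already excluded.
Business days: 79 − 6 = 73.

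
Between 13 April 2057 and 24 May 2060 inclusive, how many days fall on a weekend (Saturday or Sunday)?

13 April 2057 is a Friday.
From 13 April 2057 to 24 May 2060 is 1138 days inclusive.
1138 = 7 × 162 + 4, so there are 162 full weeks plus 4 extra days.
Each full week contributes 2 weekend days (Sat, Sun): 162 × 2 = 324.
The 4 extra days are Friday, Saturday, Sunday, Monday — 2 of them qualify.
Total: 324 + 2 = 326.

326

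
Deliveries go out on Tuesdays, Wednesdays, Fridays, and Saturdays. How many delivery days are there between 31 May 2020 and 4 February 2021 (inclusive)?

31 May 2020 is a Sunday.
The range spans 250 days (inclusive of both endpoints).
250 = 7 × 35 + 5, so there are 35 full weeks plus 5 extra days.
Each full week contributes 4 days from the set (Tue, Wed, Fri, Sat): 35 × 4 = 140.
The 5 extra days are Sun, Mon, Tue, Wed, Thu — 2 of them qualify.
Total: 140 + 2 = 142.

142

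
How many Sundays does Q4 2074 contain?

13

2074-10-01 is a Monday.
That's 92 days from start to end, counting both.
92 = 7 × 13 + 1, so there are 13 full weeks plus 1 extra day.
Each full week contributes one Sunday: 13 so far.
The 1 extra day is Monday — none qualify.
Total: 13 + 0 = 13.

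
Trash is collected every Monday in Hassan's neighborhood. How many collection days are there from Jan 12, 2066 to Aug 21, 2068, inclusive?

136

Jan 12, 2066 is a Tuesday.
That's 953 days from start to end, counting both.
953 = 7 × 136 + 1, so there are 136 full weeks plus 1 extra day.
Each full week contributes one Monday: 136 so far.
The 1 extra day is Tuesday — none qualify.
Total: 136 + 0 = 136.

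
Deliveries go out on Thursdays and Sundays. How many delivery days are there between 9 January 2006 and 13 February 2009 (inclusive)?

323

9 January 2006 is a Monday.
From 9 January 2006 to 13 February 2009 is 1132 days inclusive.
1132 = 7 × 161 + 5, so there are 161 full weeks plus 5 extra days.
Each full week contributes 2 days from the set (Thu, Sun): 161 × 2 = 322.
The 5 extra days are Monday, Tuesday, Wednesday, Thursday, Friday — 1 of them qualifies.
Total: 322 + 1 = 323.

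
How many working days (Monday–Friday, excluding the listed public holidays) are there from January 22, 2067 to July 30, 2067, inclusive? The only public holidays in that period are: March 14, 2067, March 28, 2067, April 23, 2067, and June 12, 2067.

133 working days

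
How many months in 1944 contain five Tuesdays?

A month has five Tuesdays exactly when Tuesday falls within its first (length − 28) days.
Jan: 31 days, starts Sat → 5 of Sat, Sun, Mon
Feb: 29 days, starts Tue → 5 of Tue ✓
Mar: 31 days, starts Wed → 5 of Wed, Thu, Fri
Apr: 30 days, starts Sat → 5 of Sat, Sun
May: 31 days, starts Mon → 5 of Mon, Tue, Wed ✓
Jun: 30 days, starts Thu → 5 of Thu, Fri
Jul: 31 days, starts Sat → 5 of Sat, Sun, Mon
Aug: 31 days, starts Tue → 5 of Tue, Wed, Thu ✓
Sep: 30 days, starts Fri → 5 of Fri, Sat
Oct: 31 days, starts Sun → 5 of Sun, Mon, Tue ✓
Nov: 30 days, starts Wed → 5 of Wed, Thu
Dec: 31 days, starts Fri → 5 of Fri, Sat, Sun
Months with five Tuesdays: Feb, May, Aug, Oct.

4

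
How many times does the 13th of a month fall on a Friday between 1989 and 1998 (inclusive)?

18

Friday-the-13ths by year:
1989: Jan, Oct
1990: Apr, Jul
1991: Sep, Dec
1992: Mar, Nov
1993: Aug
1994: May
1995: Jan, Oct
1996: Sep, Dec
1997: Jun
1998: Feb, Mar, Nov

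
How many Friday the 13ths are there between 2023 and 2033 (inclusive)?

18

Friday-the-13ths by year:
2023: Jan, Oct
2024: Sep, Dec
2025: Jun
2026: Feb, Mar, Nov
2027: Aug
2028: Oct
2029: Apr, Jul
2030: Sep, Dec
2031: Jun
2032: Feb, Aug
2033: May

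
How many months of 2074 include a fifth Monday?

5

A month has five Mondays exactly when Monday falls within its first (length − 28) days.
Jan: 31 days, starts Mon → 5 of Mon, Tue, Wed ✓
Feb: 28 days, starts Thu → 5 of (none)
Mar: 31 days, starts Thu → 5 of Thu, Fri, Sat
Apr: 30 days, starts Sun → 5 of Sun, Mon ✓
May: 31 days, starts Tue → 5 of Tue, Wed, Thu
Jun: 30 days, starts Fri → 5 of Fri, Sat
Jul: 31 days, starts Sun → 5 of Sun, Mon, Tue ✓
Aug: 31 days, starts Wed → 5 of Wed, Thu, Fri
Sep: 30 days, starts Sat → 5 of Sat, Sun
Oct: 31 days, starts Mon → 5 of Mon, Tue, Wed ✓
Nov: 30 days, starts Thu → 5 of Thu, Fri
Dec: 31 days, starts Sat → 5 of Sat, Sun, Mon ✓
Months with five Mondays: Jan, Apr, Jul, Oct, Dec.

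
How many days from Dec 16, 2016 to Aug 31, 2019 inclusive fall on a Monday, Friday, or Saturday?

Dec 16, 2016 is a Friday.
That's 989 days from start to end, counting both.
989 = 7 × 141 + 2, so there are 141 full weeks plus 2 extra days.
Each full week contributes 3 days from the set (Mon, Fri, Sat): 141 × 3 = 423.
The 2 extra days are Friday, Saturday — 2 of them qualify.
Total: 423 + 2 = 425.

425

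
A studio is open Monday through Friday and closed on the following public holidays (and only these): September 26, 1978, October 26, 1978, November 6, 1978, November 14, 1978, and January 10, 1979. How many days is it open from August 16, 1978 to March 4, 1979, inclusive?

138

August 16, 1978 is a Wednesday.
From August 16, 1978 to March 4, 1979 is 201 days inclusive.
201 = 7 × 28 + 5, so there are 28 full weeks plus 5 extra days.
Each full week contributes 5 weekdays (Mon–Fri): 28 × 5 = 140.
The 5 extra days are Wed, Thu, Fri, Sat, Sun — 3 of them qualify.
Total: 140 + 3 = 143.
Holidays: September 26, 1978 (Tue); October 26, 1978 (Thu); November 6, 1978 (Mon); November 14, 1978 (Tue); January 10, 1979 (Wed).
All 5 holidays fall on weekdays, so subtract 5.
Business days: 143 − 5 = 138.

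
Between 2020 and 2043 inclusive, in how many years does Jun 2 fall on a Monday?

Day of week of June 2 in each year:
2020: Tue, 2021: Wed, 2022: Thu, 2023: Fri, 2024: Sun, 2025: Mon ✓, 2026: Tue, 2027: Wed, 2028: Fri, 2029: Sat, 2030: Sun, 2031: Mon ✓, 2032: Wed, 2033: Thu, 2034: Fri, 2035: Sat, 2036: Mon ✓, 2037: Tue, 2038: Wed, 2039: Thu, 2040: Sat, 2041: Sun, 2042: Mon ✓, 2043: Tue
Mondays: 2025, 2031, 2036, 2042.

4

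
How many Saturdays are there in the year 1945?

52

1 January 1945 is a Monday.
That's 365 days from start to end, counting both.
365 = 7 × 52 + 1, so there are 52 full weeks plus 1 extra day.
Each full week contributes one Saturday: 52 so far.
The 1 extra day is Monday — none qualify.
Total: 52 + 0 = 52.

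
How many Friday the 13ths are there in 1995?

The 13th falls on a Friday when the month's 13th has weekday Fri.
Jan 13 is Fri ✓; Feb 13 is Mon; Mar 13 is Mon; Apr 13 is Thu; May 13 is Sat; Jun 13 is Tue; Jul 13 is Thu; Aug 13 is Sun; Sep 13 is Wed; Oct 13 is Fri ✓; Nov 13 is Mon; Dec 13 is Wed.
Friday the 13ths: Jan, Oct.

2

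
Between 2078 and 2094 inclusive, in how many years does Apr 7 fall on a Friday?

Day of week of April 7 in each year:
2078: Thu, 2079: Fri ✓, 2080: Sun, 2081: Mon, 2082: Tue, 2083: Wed, 2084: Fri ✓, 2085: Sat, 2086: Sun, 2087: Mon, 2088: Wed, 2089: Thu, 2090: Fri ✓, 2091: Sat, 2092: Mon, 2093: Tue, 2094: Wed
Fridays: 2079, 2084, 2090.

3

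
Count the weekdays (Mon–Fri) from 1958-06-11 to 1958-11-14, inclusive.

1958-06-11 is a Wednesday.
The range spans 157 days (inclusive of both endpoints).
157 = 7 × 22 + 3, so there are 22 full weeks plus 3 extra days.
Each full week contributes 5 weekdays (Mon–Fri): 22 × 5 = 110.
The 3 extra days are Wednesday, Thursday, Friday — 3 of them qualify.
Total: 110 + 3 = 113.

113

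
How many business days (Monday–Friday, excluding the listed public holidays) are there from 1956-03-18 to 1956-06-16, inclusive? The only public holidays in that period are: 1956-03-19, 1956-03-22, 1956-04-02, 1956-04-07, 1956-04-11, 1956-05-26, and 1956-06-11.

1956-03-18 is a Sunday.
From 1956-03-18 to 1956-06-16 is 91 days inclusive.
91 = 7 × 13, so the span is exactly 13 full weeks.
Each full week contributes 5 weekdays (Mon–Fri): 13 × 5 = 65.
Holidays: 1956-03-19 (Mon); 1956-03-22 (Thu); 1956-04-02 (Mon); 1956-04-07 (Sat); 1956-04-11 (Wed); 1956-05-26 (Sat); 1956-06-11 (Mon).
5 of the 7 holidays fall on weekdays; the rest are weekends and were already excluded.
Business days: 65 − 5 = 60.

60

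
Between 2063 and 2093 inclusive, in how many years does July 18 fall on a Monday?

Day of week of July 18 in each year:
2063: Wed, 2064: Fri, 2065: Sat, 2066: Sun, 2067: Mon ✓, 2068: Wed, 2069: Thu, 2070: Fri, 2071: Sat, 2072: Mon ✓, 2073: Tue, 2074: Wed, 2075: Thu, 2076: Sat, 2077: Sun, 2078: Mon ✓, 2079: Tue, 2080: Thu, 2081: Fri, 2082: Sat, 2083: Sun, 2084: Tue, 2085: Wed, 2086: Thu, 2087: Fri, 2088: Sun, 2089: Mon ✓, 2090: Tue, 2091: Wed, 2092: Fri, 2093: Sat
Mondays: 2067, 2072, 2078, 2089.

4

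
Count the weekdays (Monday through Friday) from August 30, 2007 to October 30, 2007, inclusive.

44

August 30, 2007 is a Thursday.
From August 30, 2007 to October 30, 2007 is 62 days inclusive.
62 = 7 × 8 + 6, so there are 8 full weeks plus 6 extra days.
Each full week contributes 5 weekdays (Mon–Fri): 8 × 5 = 40.
The 6 extra days are Thu, Fri, Sat, Sun, Mon, Tue — 4 of them qualify.
Total: 40 + 4 = 44.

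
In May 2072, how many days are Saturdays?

4

May 1, 2072 is a Sunday.
That's 31 days from start to end, counting both.
31 = 7 × 4 + 3, so there are 4 full weeks plus 3 extra days.
Each full week contributes one Saturday: 4 so far.
The 3 extra days are Sun, Mon, Tue — none qualify.
Total: 4 + 0 = 4.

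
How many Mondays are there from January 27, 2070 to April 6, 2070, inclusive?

10 Mondays

January 27, 2070 is a Monday.
From January 27, 2070 to April 6, 2070 is 70 days inclusive.
70 = 7 × 10, so the span is exactly 10 full weeks.
Each full week contributes one Monday: 10 so far.
Total: 10.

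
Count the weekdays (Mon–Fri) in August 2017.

23 weekdays

2017-08-01 is a Tuesday.
From 2017-08-01 to 2017-08-31 is 31 days inclusive.
31 = 7 × 4 + 3, so there are 4 full weeks plus 3 extra days.
Each full week contributes 5 weekdays (Mon–Fri): 4 × 5 = 20.
The 3 extra days are Tuesday, Wednesday, Thursday — 3 of them qualify.
Total: 20 + 3 = 23.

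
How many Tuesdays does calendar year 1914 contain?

52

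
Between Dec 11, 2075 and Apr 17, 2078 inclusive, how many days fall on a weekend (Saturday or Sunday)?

Dec 11, 2075 is a Wednesday.
From Dec 11, 2075 to Apr 17, 2078 is 859 days inclusive.
859 = 7 × 122 + 5, so there are 122 full weeks plus 5 extra days.
Each full week contributes 2 weekend days (Sat, Sun): 122 × 2 = 244.
The 5 extra days are Wednesday, Thursday, Friday, Saturday, Sunday — 2 of them qualify.
Total: 244 + 2 = 246.

246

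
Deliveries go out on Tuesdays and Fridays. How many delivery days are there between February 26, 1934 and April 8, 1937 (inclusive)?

February 26, 1934 is a Monday.
From February 26, 1934 to April 8, 1937 is 1138 days inclusive.
1138 = 7 × 162 + 4, so there are 162 full weeks plus 4 extra days.
Each full week contributes 2 days from the set (Tue, Fri): 162 × 2 = 324.
The 4 extra days are Monday, Tuesday, Wednesday, Thursday — 1 of them qualifies.
Total: 324 + 1 = 325.

325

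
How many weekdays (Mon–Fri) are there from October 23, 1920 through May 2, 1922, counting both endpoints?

October 23, 1920 is a Saturday.
From October 23, 1920 to May 2, 1922 is 557 days inclusive.
557 = 7 × 79 + 4, so there are 79 full weeks plus 4 extra days.
Each full week contributes 5 weekdays (Mon–Fri): 79 × 5 = 395.
The 4 extra days are Sat, Sun, Mon, Tue — 2 of them qualify.
Total: 395 + 2 = 397.

397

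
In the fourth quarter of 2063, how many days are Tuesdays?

Oct 1, 2063 is a Monday.
From Oct 1, 2063 to Dec 31, 2063 is 92 days inclusive.
92 = 7 × 13 + 1, so there are 13 full weeks plus 1 extra day.
Each full week contributes one Tuesday: 13 so far.
The 1 extra day is Mon — none qualify.
Total: 13 + 0 = 13.

13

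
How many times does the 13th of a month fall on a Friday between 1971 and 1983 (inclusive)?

Friday-the-13ths by year:
1971: Aug
1972: Oct
1973: Apr, Jul
1974: Sep, Dec
1975: Jun
1976: Feb, Aug
1977: May
1978: Jan, Oct
1979: Apr, Jul
1980: Jun
1981: Feb, Mar, Nov
1982: Aug
1983: May

20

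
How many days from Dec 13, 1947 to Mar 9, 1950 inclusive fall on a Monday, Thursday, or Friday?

Dec 13, 1947 is a Saturday.
From Dec 13, 1947 to Mar 9, 1950 is 818 days inclusive.
818 = 7 × 116 + 6, so there are 116 full weeks plus 6 extra days.
Each full week contributes 3 days from the set (Mon, Thu, Fri): 116 × 3 = 348.
The 6 extra days are Saturday, Sunday, Monday, Tuesday, Wednesday, Thursday — 2 of them qualify.
Total: 348 + 2 = 350.

350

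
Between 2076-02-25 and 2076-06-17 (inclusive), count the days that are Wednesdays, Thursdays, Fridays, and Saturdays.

65

2076-02-25 is a Tuesday.
That's 114 days from start to end, counting both.
114 = 7 × 16 + 2, so there are 16 full weeks plus 2 extra days.
Each full week contributes 4 days from the set (Wed, Thu, Fri, Sat): 16 × 4 = 64.
The 2 extra days are Tue, Wed — 1 of them qualifies.
Total: 64 + 1 = 65.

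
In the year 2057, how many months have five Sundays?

A month has five Sundays exactly when Sunday falls within its first (length − 28) days.
Jan: 31 days, starts Mon → 5 of Mon, Tue, Wed
Feb: 28 days, starts Thu → 5 of (none)
Mar: 31 days, starts Thu → 5 of Thu, Fri, Sat
Apr: 30 days, starts Sun → 5 of Sun, Mon ✓
May: 31 days, starts Tue → 5 of Tue, Wed, Thu
Jun: 30 days, starts Fri → 5 of Fri, Sat
Jul: 31 days, starts Sun → 5 of Sun, Mon, Tue ✓
Aug: 31 days, starts Wed → 5 of Wed, Thu, Fri
Sep: 30 days, starts Sat → 5 of Sat, Sun ✓
Oct: 31 days, starts Mon → 5 of Mon, Tue, Wed
Nov: 30 days, starts Thu → 5 of Thu, Fri
Dec: 31 days, starts Sat → 5 of Sat, Sun, Mon ✓
Months with five Sundays: Apr, Jul, Sep, Dec.

4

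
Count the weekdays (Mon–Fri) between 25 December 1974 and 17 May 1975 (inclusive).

25 December 1974 is a Wednesday.
The range spans 144 days (inclusive of both endpoints).
144 = 7 × 20 + 4, so there are 20 full weeks plus 4 extra days.
Each full week contributes 5 weekdays (Mon–Fri): 20 × 5 = 100.
The 4 extra days are Wed, Thu, Fri, Sat — 3 of them qualify.
Total: 100 + 3 = 103.

103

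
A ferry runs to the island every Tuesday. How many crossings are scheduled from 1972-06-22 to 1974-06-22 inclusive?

1972-06-22 is a Thursday.
The range spans 731 days (inclusive of both endpoints).
731 = 7 × 104 + 3, so there are 104 full weeks plus 3 extra days.
Each full week contributes one Tuesday: 104 so far.
The 3 extra days are Thu, Fri, Sat — none qualify.
Total: 104 + 0 = 104.

104 Tuesdays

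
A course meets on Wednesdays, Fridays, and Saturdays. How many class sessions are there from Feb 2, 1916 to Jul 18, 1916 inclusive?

72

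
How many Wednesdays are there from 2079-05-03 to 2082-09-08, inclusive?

175 Wednesdays

2079-05-03 is a Wednesday.
From 2079-05-03 to 2082-09-08 is 1225 days inclusive.
1225 = 7 × 175, so the span is exactly 175 full weeks.
Each full week contributes one Wednesday: 175 so far.
Total: 175.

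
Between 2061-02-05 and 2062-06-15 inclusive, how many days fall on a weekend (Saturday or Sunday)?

2061-02-05 is a Saturday.
From 2061-02-05 to 2062-06-15 is 496 days inclusive.
496 = 7 × 70 + 6, so there are 70 full weeks plus 6 extra days.
Each full week contributes 2 weekend days (Sat, Sun): 70 × 2 = 140.
The 6 extra days are Saturday, Sunday, Monday, Tuesday, Wednesday, Thursday — 2 of them qualify.
Total: 140 + 2 = 142.

142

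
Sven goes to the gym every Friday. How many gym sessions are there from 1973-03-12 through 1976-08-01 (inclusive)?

177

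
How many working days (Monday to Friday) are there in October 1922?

22

1 October 1922 is a Sunday.
That's 31 days from start to end, counting both.
31 = 7 × 4 + 3, so there are 4 full weeks plus 3 extra days.
Each full week contributes 5 weekdays (Mon–Fri): 4 × 5 = 20.
The 3 extra days are Sunday, Monday, Tuesday — 2 of them qualify.
Total: 20 + 2 = 22.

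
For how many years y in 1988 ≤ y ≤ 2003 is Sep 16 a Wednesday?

2

Day of week of September 16 in each year:
1988: Fri, 1989: Sat, 1990: Sun, 1991: Mon, 1992: Wed ✓, 1993: Thu, 1994: Fri, 1995: Sat, 1996: Mon, 1997: Tue, 1998: Wed ✓, 1999: Thu, 2000: Sat, 2001: Sun, 2002: Mon, 2003: Tue
Wednesdays: 1992, 1998.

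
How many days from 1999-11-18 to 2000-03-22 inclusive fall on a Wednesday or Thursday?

1999-11-18 is a Thursday.
That's 126 days from start to end, counting both.
126 = 7 × 18, so the span is exactly 18 full weeks.
Each full week contributes 2 days from the set (Wed, Thu): 18 × 2 = 36.

36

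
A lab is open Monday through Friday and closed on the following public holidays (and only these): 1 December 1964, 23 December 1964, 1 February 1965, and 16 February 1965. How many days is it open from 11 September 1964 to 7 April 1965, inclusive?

145

11 September 1964 is a Friday.
From 11 September 1964 to 7 April 1965 is 209 days inclusive.
209 = 7 × 29 + 6, so there are 29 full weeks plus 6 extra days.
Each full week contributes 5 weekdays (Mon–Fri): 29 × 5 = 145.
The 6 extra days are Fri, Sat, Sun, Mon, Tue, Wed — 4 of them qualify.
Total: 145 + 4 = 149.
Holidays: 1 December 1964 (Tue); 23 December 1964 (Wed); 1 February 1965 (Mon); 16 February 1965 (Tue).
All 4 holidays fall on weekdays, so subtract 4.
Business days: 149 − 4 = 145.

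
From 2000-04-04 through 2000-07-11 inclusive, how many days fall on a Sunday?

14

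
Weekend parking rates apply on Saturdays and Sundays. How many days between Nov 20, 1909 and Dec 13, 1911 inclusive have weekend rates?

216

Nov 20, 1909 is a Saturday.
From Nov 20, 1909 to Dec 13, 1911 is 754 days inclusive.
754 = 7 × 107 + 5, so there are 107 full weeks plus 5 extra days.
Each full week contributes 2 weekend days (Sat, Sun): 107 × 2 = 214.
The 5 extra days are Sat, Sun, Mon, Tue, Wed — 2 of them qualify.
Total: 214 + 2 = 216.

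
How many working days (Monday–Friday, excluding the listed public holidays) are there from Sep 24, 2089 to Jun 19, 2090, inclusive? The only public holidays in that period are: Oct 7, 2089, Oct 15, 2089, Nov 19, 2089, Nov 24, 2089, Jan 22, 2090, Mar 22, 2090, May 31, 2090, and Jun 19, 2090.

Sep 24, 2089 is a Saturday.
That's 269 days from start to end, counting both.
269 = 7 × 38 + 3, so there are 38 full weeks plus 3 extra days.
Each full week contributes 5 weekdays (Mon–Fri): 38 × 5 = 190.
The 3 extra days are Sat, Sun, Mon — 1 of them qualifies.
Total: 190 + 1 = 191.
Holidays: Oct 7, 2089 (Fri); Oct 15, 2089 (Sat); Nov 19, 2089 (Sat); Nov 24, 2089 (Thu); Jan 22, 2090 (Sun); Mar 22, 2090 (Wed); May 31, 2090 (Wed); Jun 19, 2090 (Mon).
5 of the 8 holidays fall on weekdays; the rest are weekends and were already excluded.
Business days: 191 − 5 = 186.

186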